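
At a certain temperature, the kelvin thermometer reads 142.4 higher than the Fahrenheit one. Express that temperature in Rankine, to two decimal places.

Let x be the Fahrenheit reading; then the kelvin reading is 5/9·x + 255.372.
(5/9·x + 255.372) - x = 142.4  ⇒  (-4/9)·x = -112.972  ⇒  x = 254.1875°F.
In Celsius: (254.1875 - 32) × 5/9 = 123.4375°C.
In Rankine: 123.4375 × 1.8 + 491.67 = 713.86°R.

713.86°R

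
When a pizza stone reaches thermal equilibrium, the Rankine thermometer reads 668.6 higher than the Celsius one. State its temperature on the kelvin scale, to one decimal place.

Let x be the Celsius reading; then the Rankine reading is 1.8·x + 491.67.
(1.8·x + 491.67) - x = 668.6  ⇒  (0.8)·x = 176.93  ⇒  x = 221.1625°C.
In kelvin: 221.1625 + 273.15 = 494.3 K.

494.3 K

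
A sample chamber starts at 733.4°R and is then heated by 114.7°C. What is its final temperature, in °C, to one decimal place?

Initial temperature in Celsius: (733.4 - 491.67) × 5/9 = 134.2944°C.
Final Celsius temperature: 134.2944 + 114.7000 = 248.9944°C.

249.0°C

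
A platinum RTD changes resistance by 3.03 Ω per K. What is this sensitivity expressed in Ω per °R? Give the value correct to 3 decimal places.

1.683 Ω per °R

The quantity depends on a temperature interval, so only the ratio of degree sizes applies; the offset between the scales is irrelevant.
A change of 1°R is a change of 5/9 K, so per °R the value is 3.03 × 5/9 = 1.683.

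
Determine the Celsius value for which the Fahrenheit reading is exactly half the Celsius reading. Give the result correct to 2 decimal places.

-24.62°C

Let C be the Celsius reading. The Fahrenheit reading is F = 1.8·C + 32.
Require F = 0.5·C: 1.8·C + 32 = 0.5·C.
(1.3)·C = -32  ⇒  C = -24.62.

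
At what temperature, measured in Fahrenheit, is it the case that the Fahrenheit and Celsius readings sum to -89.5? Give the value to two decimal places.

-46.11°F

Let F be the Fahrenheit reading. The Celsius reading is C = 5/9·F - 17.7778.
Require F + C = -89.5: (14/9)·F - 17.7778 = -89.5.
F = (-89.5 + 17.7778) / (14/9) = -46.11.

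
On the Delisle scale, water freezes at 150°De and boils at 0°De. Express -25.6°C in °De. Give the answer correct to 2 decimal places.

188.40°De

Linearly onto the Delisle scale: 150 + (-25.6000 / 100) × (0 - 150) = 188.40°De.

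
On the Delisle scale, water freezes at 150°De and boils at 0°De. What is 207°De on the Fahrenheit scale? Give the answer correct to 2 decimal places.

-36.40°F

Linear interpolation between the fixed points: C = (207 - 150) × 100 / (0 - 150) = -38.0000°C.
Then -38.0000 × 1.8 + 32 = -36.40°F.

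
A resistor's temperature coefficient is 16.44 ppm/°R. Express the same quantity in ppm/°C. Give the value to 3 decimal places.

29.592 ppm/°C

Since only a temperature interval is involved, the additive offset between the scales drops out.
A change of 1°C is a change of 1.8°R, so per °C the value is 16.44 × 1.8 = 29.592.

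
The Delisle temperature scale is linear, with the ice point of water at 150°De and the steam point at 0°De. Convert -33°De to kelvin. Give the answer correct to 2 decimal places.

395.15 K

Linear interpolation between the fixed points: C = (-33 - 150) × 100 / (0 - 150) = 122.0000°C.
Then 122.0000 + 273.15 = 395.15 K.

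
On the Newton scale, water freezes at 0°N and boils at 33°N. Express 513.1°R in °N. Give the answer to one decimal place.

3.9°N

First in Celsius: (513.1 - 491.67) × 5/9 = 11.9056°C.
Linearly onto the Newton scale: 0 + (11.9056 / 100) × (33 - 0) = 3.9°N.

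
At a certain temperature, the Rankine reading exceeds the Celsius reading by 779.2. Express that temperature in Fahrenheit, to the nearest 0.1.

678.9°F

Let x be the Celsius reading; then the Rankine reading is 1.8·x + 491.67.
(1.8·x + 491.67) - x = 779.2  ⇒  (0.8)·x = 287.53  ⇒  x = 359.4125°C.
In Fahrenheit: 359.4125 × 1.8 + 32 = 678.9°F.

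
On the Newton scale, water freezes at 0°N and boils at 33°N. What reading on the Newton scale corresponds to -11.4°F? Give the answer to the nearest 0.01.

-7.96°N

First in Celsius: (-11.4 - 32) × 5/9 = -24.1111°C.
Linearly onto the Newton scale: 0 + (-24.1111 / 100) × (33 - 0) = -7.96°N.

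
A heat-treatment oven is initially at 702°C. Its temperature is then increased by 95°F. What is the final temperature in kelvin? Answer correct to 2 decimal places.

The 95°F change is an interval, so only the factor 5/9 applies: +95 × 5/9 = +52.7778°C.
Final Celsius temperature: 702.0000 + 52.7778 = 754.7778°C.
In kelvin: 754.7778 + 273.15 = 1027.93 K.

1027.93 K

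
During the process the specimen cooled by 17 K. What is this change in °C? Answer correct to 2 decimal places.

17.00°C

Kelvin and Celsius degrees are the same size, so the interval is unchanged: 17.00.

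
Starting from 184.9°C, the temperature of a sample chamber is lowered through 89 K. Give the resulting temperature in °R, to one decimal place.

664.3°R

The 89 K change is an interval; Kelvin and Celsius degrees are the same size, so ΔC = -89°C.
Final Celsius temperature: 184.9000 - 89.0000 = 95.9000°C.
In Rankine: 95.9000 × 1.8 + 491.67 = 664.3°R.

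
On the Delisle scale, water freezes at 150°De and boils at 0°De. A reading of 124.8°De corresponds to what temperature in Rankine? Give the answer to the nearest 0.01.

Linear interpolation between the fixed points: C = (124.8 - 150) × 100 / (0 - 150) = 16.8000°C.
Then 16.8000 × 1.8 + 491.67 = 521.91°R.

521.91°R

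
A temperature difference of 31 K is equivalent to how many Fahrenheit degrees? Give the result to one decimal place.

55.8°F

For a temperature interval the offset drops out; only the factor 1.8 applies.
31 × 1.8 = 55.8.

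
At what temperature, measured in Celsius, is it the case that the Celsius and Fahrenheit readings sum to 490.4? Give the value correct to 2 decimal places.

163.71°C

Let C be the Celsius reading. The Fahrenheit reading is F = 1.8·C + 32.
Require C + F = 490.4: (2.8)·C + 32 = 490.4.
C = (490.4 - 32) / (2.8) = 163.71.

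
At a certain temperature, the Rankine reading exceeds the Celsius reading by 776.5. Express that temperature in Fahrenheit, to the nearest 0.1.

Let x be the Celsius reading; then the Rankine reading is 1.8·x + 491.67.
(1.8·x + 491.67) - x = 776.5  ⇒  (0.8)·x = 284.83  ⇒  x = 356.0375°C.
In Fahrenheit: 356.0375 × 1.8 + 32 = 672.9°F.

672.9°F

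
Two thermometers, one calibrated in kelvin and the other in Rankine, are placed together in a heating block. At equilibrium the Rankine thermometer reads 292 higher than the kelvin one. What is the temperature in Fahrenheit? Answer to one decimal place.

Let x be the kelvin reading; then the Rankine reading is 1.8·x.
(1.8·x) - x = 292  ⇒  (0.8)·x = 292  ⇒  x = 365.0000 K.
In Celsius: 365 - 273.15 = 91.8500°C.
In Fahrenheit: 91.8500 × 1.8 + 32 = 197.3°F.

197.3°F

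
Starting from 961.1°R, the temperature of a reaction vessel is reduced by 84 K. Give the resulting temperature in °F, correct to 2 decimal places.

Initial temperature in Celsius: (961.1 - 491.67) × 5/9 = 260.7944°C.
The 84 K change is an interval; Kelvin and Celsius degrees are the same size, so ΔC = -84°C.
Final Celsius temperature: 260.7944 - 84.0000 = 176.7944°C.
In Fahrenheit: 176.7944 × 1.8 + 32 = 350.23°F.

350.23°F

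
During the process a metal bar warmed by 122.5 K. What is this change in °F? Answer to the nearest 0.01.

An interval of 1 K corresponds to 1.8°F.
122.5 × 1.8 = 220.50.

220.50°F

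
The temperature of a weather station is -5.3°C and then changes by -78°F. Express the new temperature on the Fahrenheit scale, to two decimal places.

-55.54°F

The 78°F change is an interval, so only the factor 5/9 applies: -78 × 5/9 = -43.3333°C.
Final Celsius temperature: -5.3000 - 43.3333 = -48.6333°C.
In Fahrenheit: -48.6333 × 1.8 + 32 = -55.54°F.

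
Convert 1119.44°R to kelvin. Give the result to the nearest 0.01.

621.91 K

In Celsius: (1119.44 - 491.67) × 5/9 = 348.7611°C.
In kelvin: 348.7611 + 273.15 = 621.91 K.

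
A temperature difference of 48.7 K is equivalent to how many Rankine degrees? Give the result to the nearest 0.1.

87.7°R

Only the scale ratio 1.8 matters for a change in temperature.
48.7 × 1.8 = 87.7.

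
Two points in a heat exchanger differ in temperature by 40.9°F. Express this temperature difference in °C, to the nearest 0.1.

Only the scale ratio 5/9 matters for a change in temperature.
40.9 × 5/9 = 22.7.

22.7°C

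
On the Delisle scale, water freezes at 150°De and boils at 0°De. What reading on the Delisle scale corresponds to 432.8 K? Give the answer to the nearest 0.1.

First in Celsius: 432.8 - 273.15 = 159.6500°C.
Linearly onto the Delisle scale: 150 + (159.6500 / 100) × (0 - 150) = -89.5°De.

-89.5°De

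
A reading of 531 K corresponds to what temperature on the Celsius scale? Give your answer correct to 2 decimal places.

In Celsius: 531 - 273.15 = 257.8500°C.

257.85°C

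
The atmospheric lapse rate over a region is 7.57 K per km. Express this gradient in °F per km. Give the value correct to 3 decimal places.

Since only a temperature interval is involved, the additive offset between the scales drops out.
A change of 1 K is a change of 1.8°F, so 7.57 × 1.8 = 13.626.

13.626 °F/km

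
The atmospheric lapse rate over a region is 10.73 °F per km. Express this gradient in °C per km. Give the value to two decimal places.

Since only a temperature interval is involved, the additive offset between the scales drops out.
A change of 1°F is a change of 5/9°C, so 10.73 × 5/9 = 5.96.

5.96 °C/km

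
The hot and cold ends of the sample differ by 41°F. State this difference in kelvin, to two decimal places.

Only the scale ratio 5/9 matters for a change in temperature.
41 × 5/9 = 22.78.

22.78 K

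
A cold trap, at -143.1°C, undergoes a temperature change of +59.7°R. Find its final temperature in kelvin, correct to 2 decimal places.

163.22 K

The 59.7°R change is an interval, so only the factor 5/9 applies: +59.7 × 5/9 = +33.1667°C.
Final Celsius temperature: -143.1000 + 33.1667 = -109.9333°C.
In kelvin: -109.9333 + 273.15 = 163.22 K.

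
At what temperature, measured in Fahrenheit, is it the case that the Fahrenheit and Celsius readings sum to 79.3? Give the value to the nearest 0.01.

Let F be the Fahrenheit reading. The Celsius reading is C = 5/9·F - 17.7778.
Require F + C = 79.3: (14/9)·F - 17.7778 = 79.3.
F = (79.3 + 17.7778) / (14/9) = 62.41.

62.41°F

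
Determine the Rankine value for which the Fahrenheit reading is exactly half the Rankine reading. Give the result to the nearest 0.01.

919.34°R

Let R be the Rankine reading. The Fahrenheit reading is F = 1·R - 459.67.
Require F = 0.5·R: 1·R - 459.67 = 0.5·R.
(0.5)·R = 459.67  ⇒  R = 919.34.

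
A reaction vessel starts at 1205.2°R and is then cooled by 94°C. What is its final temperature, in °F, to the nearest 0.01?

Initial temperature in Celsius: (1205.2 - 491.67) × 5/9 = 396.4056°C.
Final Celsius temperature: 396.4056 - 94.0000 = 302.4056°C.
In Fahrenheit: 302.4056 × 1.8 + 32 = 576.33°F.

576.33°F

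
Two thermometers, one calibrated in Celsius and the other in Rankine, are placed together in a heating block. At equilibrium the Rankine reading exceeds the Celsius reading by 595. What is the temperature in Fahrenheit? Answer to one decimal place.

264.5°F

Let x be the Celsius reading; then the Rankine reading is 1.8·x + 491.67.
(1.8·x + 491.67) - x = 595  ⇒  (0.8)·x = 103.33  ⇒  x = 129.1625°C.
In Fahrenheit: 129.1625 × 1.8 + 32 = 264.5°F.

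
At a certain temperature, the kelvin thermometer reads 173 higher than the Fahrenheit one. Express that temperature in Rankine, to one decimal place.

Let x be the Fahrenheit reading; then the kelvin reading is 5/9·x + 255.372.
(5/9·x + 255.372) - x = 173  ⇒  (-4/9)·x = -82.3722  ⇒  x = 185.3375°F.
In Celsius: (185.3375 - 32) × 5/9 = 85.1875°C.
In Rankine: 85.1875 × 1.8 + 491.67 = 645.0°R.

645.0°R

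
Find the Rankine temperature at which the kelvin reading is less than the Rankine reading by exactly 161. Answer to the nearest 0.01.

Let R be the Rankine reading. The kelvin reading is K = 5/9·R.
Require K - R = -161: (-4/9)·R = -161.
R = (-161) / (-4/9) = 362.25.

362.25°R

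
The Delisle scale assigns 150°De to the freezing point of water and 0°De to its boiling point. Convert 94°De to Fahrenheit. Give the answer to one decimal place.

Linear interpolation between the fixed points: C = (94 - 150) × 100 / (0 - 150) = 37.3333°C.
Then 37.3333 × 1.8 + 32 = 99.2°F.

99.2°F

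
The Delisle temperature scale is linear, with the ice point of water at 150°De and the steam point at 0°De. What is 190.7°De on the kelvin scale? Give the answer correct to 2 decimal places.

246.02 K

Linear interpolation between the fixed points: C = (190.7 - 150) × 100 / (0 - 150) = -27.1333°C.
Then -27.1333 + 273.15 = 246.02 K.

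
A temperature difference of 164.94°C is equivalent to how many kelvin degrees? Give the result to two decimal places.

164.94 K

Celsius and kelvin degrees are the same size, so the interval is unchanged: 164.94.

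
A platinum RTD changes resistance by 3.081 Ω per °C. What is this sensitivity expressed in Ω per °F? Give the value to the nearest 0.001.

The quantity depends on a temperature interval, so only the ratio of degree sizes applies; the offset between the scales is irrelevant.
A change of 1°F is a change of 5/9°C, so per °F the value is 3.081 × 5/9 = 1.712.

1.712 Ω per °F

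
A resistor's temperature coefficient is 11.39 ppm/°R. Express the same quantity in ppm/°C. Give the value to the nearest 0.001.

20.502 ppm/°C

The quantity depends on a temperature interval, so only the ratio of degree sizes applies; the offset between the scales is irrelevant.
A change of 1°C is a change of 1.8°R, so per °C the value is 11.39 × 1.8 = 20.502.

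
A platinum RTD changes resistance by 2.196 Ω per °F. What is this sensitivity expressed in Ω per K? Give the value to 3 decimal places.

The quantity depends on a temperature interval, so only the ratio of degree sizes applies; the offset between the scales is irrelevant.
A change of 1 K is a change of 1.8°F, so per K the value is 2.196 × 1.8 = 3.953.

3.953 Ω per K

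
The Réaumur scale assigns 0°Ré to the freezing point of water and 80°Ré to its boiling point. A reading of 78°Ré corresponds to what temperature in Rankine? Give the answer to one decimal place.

667.2°R

Linear interpolation between the fixed points: C = (78 - 0) × 100 / (80 - 0) = 97.5000°C.
Then 97.5000 × 1.8 + 491.67 = 667.2°R.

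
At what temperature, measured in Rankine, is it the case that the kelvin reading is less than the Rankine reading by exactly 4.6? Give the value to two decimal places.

Let R be the Rankine reading. The kelvin reading is K = 5/9·R.
Require K - R = -4.6: (-4/9)·R = -4.6.
R = (-4.6) / (-4/9) = 10.35.

10.35°R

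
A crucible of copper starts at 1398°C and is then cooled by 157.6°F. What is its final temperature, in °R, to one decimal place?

2850.5°R

The 157.6°F change is an interval, so only the factor 5/9 applies: -157.6 × 5/9 = -87.5556°C.
Final Celsius temperature: 1398.0000 - 87.5556 = 1310.4444°C.
In Rankine: 1310.4444 × 1.8 + 491.67 = 2850.5°R.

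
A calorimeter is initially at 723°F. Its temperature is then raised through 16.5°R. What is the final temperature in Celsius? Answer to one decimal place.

393.1°C

Initial temperature in Celsius: (723 - 32) × 5/9 = 383.8889°C.
The 16.5°R change is an interval, so only the factor 5/9 applies: +16.5 × 5/9 = +9.1667°C.
Final Celsius temperature: 383.8889 + 9.1667 = 393.0556°C.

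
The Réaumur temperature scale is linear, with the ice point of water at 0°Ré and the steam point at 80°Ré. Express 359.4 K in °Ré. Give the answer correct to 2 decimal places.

69.00°Ré

First in Celsius: 359.4 - 273.15 = 86.2500°C.
Linearly onto the Réaumur scale: 0 + (86.2500 / 100) × (80 - 0) = 69.00°Ré.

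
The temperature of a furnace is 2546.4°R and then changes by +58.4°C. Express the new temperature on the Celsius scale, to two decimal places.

Initial temperature in Celsius: (2546.4 - 491.67) × 5/9 = 1141.5167°C.
Final Celsius temperature: 1141.5167 + 58.4000 = 1199.9167°C.

1199.92°C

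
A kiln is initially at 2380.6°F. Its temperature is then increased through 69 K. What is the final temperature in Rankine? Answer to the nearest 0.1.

Initial temperature in Celsius: (2380.6 - 32) × 5/9 = 1304.7778°C.
The 69 K change is an interval; Kelvin and Celsius degrees are the same size, so ΔC = +69°C.
Final Celsius temperature: 1304.7778 + 69.0000 = 1373.7778°C.
In Rankine: 1373.7778 × 1.8 + 491.67 = 2964.5°R.

2964.5°R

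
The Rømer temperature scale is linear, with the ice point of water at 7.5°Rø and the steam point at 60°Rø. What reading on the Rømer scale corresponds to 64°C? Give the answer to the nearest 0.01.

Linearly onto the Rømer scale: 7.5 + (64.0000 / 100) × (60 - 7.5) = 41.10°Rø.

41.10°Rø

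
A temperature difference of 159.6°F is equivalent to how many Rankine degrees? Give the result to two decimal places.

159.60°R

Fahrenheit and Rankine degrees are the same size, so the interval is unchanged: 159.60.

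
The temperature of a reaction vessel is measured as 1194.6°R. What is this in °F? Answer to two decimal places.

In Celsius: (1194.6 - 491.67) × 5/9 = 390.5167°C.
In Fahrenheit: 390.5167 × 1.8 + 32 = 734.93°F.

734.93°F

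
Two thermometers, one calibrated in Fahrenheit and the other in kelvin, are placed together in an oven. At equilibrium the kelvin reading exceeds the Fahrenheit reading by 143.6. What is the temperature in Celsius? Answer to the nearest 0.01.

121.94°C

Let x be the Fahrenheit reading; then the kelvin reading is 5/9·x + 255.372.
(5/9·x + 255.372) - x = 143.6  ⇒  (-4/9)·x = -111.772  ⇒  x = 251.4875°F.
In Celsius: (251.4875 - 32) × 5/9 = 121.94°C.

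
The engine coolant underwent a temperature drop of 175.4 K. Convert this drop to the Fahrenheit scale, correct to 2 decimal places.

An interval of 1 K corresponds to 1.8°F.
175.4 × 1.8 = 315.72.

315.72°F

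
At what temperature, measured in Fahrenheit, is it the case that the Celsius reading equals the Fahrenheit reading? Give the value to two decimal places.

Let F be the Fahrenheit reading. The Celsius reading is C = 5/9·F - 17.7778.
Set C = F: 5/9·F - 17.7778 = F.
(-4/9)·F = 17.7778  ⇒  F = -40.00.

-40.00°F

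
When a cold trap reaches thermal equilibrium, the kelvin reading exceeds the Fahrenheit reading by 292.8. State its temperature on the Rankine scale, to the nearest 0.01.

375.46°R

Let x be the Fahrenheit reading; then the kelvin reading is 5/9·x + 255.372.
(5/9·x + 255.372) - x = 292.8  ⇒  (-4/9)·x = 37.4278  ⇒  x = -84.2125°F.
In Celsius: (-84.2125 - 32) × 5/9 = -64.5625°C.
In Rankine: -64.5625 × 1.8 + 491.67 = 375.46°R.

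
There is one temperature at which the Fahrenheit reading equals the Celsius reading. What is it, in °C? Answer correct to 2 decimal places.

Let C be the Celsius reading. The Fahrenheit reading is F = 1.8·C + 32.
Set F = C: 1.8·C + 32 = C.
(0.8)·C = -32  ⇒  C = -40.00.

-40.00°C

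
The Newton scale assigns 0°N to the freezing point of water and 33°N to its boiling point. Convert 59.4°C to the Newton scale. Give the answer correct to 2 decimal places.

Linearly onto the Newton scale: 0 + (59.4000 / 100) × (33 - 0) = 19.60°N.

19.60°N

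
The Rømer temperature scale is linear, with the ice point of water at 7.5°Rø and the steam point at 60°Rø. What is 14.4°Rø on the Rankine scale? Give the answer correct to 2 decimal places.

515.33°R

Linear interpolation between the fixed points: C = (14.4 - 7.5) × 100 / (60 - 7.5) = 13.1429°C.
Then 13.1429 × 1.8 + 491.67 = 515.33°R.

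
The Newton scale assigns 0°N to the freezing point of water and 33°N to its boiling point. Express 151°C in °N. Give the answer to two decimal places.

49.83°N

Linearly onto the Newton scale: 0 + (151.0000 / 100) × (33 - 0) = 49.83°N.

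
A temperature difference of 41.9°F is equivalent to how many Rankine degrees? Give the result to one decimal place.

Fahrenheit and Rankine degrees are the same size, so the interval is unchanged: 41.9.

41.9°R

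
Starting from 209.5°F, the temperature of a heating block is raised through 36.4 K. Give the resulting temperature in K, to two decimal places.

408.16 K

Initial temperature in Celsius: (209.5 - 32) × 5/9 = 98.6111°C.
The 36.4 K change is an interval; Kelvin and Celsius degrees are the same size, so ΔC = +36.4°C.
Final Celsius temperature: 98.6111 + 36.4000 = 135.0111°C.
In kelvin: 135.0111 + 273.15 = 408.16 K.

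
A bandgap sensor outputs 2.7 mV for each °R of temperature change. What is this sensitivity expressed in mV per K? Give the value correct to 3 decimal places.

4.860 mV per K

Since only a temperature interval is involved, the additive offset between the scales drops out.
A change of 1 K is a change of 1.8°R, so per K the value is 2.7 × 1.8 = 4.860.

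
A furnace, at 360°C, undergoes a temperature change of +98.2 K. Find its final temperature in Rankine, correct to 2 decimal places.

1316.43°R

The 98.2 K change is an interval; Kelvin and Celsius degrees are the same size, so ΔC = +98.2°C.
Final Celsius temperature: 360.0000 + 98.2000 = 458.2000°C.
In Rankine: 458.2000 × 1.8 + 491.67 = 1316.43°R.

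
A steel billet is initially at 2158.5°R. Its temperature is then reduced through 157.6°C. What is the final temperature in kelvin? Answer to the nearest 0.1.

1041.6 K

Initial temperature in Celsius: (2158.5 - 491.67) × 5/9 = 926.0167°C.
Final Celsius temperature: 926.0167 - 157.6000 = 768.4167°C.
In kelvin: 768.4167 + 273.15 = 1041.6 K.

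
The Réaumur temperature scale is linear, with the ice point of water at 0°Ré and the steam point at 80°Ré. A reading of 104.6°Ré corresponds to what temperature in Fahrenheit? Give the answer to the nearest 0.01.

267.35°F

Linear interpolation between the fixed points: C = (104.6 - 0) × 100 / (80 - 0) = 130.7500°C.
Then 130.7500 × 1.8 + 32 = 267.35°F.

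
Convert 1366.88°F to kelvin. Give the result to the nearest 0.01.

In Celsius: (1366.88 - 32) × 5/9 = 741.6000°C.
In kelvin: 741.6000 + 273.15 = 1014.75 K.

1014.75 K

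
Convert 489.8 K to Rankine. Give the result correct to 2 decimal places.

881.64°R

In Celsius: 489.8 - 273.15 = 216.6500°C.
In Rankine: 216.6500 × 1.8 + 491.67 = 881.64°R.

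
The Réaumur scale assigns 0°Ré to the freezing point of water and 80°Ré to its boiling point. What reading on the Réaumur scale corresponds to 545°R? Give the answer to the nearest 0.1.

23.7°Ré

First in Celsius: (545 - 491.67) × 5/9 = 29.6278°C.
Linearly onto the Réaumur scale: 0 + (29.6278 / 100) × (80 - 0) = 23.7°Ré.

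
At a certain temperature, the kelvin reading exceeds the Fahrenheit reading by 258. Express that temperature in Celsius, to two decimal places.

-21.06°C

Let x be the Fahrenheit reading; then the kelvin reading is 5/9·x + 255.372.
(5/9·x + 255.372) - x = 258  ⇒  (-4/9)·x = 2.62778  ⇒  x = -5.9125°F.
In Celsius: (-5.9125 - 32) × 5/9 = -21.06°C.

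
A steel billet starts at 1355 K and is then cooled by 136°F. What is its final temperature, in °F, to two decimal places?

Initial temperature in Celsius: 1355 - 273.15 = 1081.8500°C.
The 136°F change is an interval, so only the factor 5/9 applies: -136 × 5/9 = -75.5556°C.
Final Celsius temperature: 1081.8500 - 75.5556 = 1006.2944°C.
In Fahrenheit: 1006.2944 × 1.8 + 32 = 1843.33°F.

1843.33°F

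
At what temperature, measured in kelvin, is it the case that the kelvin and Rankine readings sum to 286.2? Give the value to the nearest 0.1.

Let K be the kelvin reading. The Rankine reading is R = 1.8·K.
Require K + R = 286.2: (2.8)·K = 286.2.
K = (286.2) / (2.8) = 102.2.

102.2 K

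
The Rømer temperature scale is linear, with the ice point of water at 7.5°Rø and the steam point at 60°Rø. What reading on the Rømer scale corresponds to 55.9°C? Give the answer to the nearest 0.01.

Linearly onto the Rømer scale: 7.5 + (55.9000 / 100) × (60 - 7.5) = 36.85°Rø.

36.85°Rø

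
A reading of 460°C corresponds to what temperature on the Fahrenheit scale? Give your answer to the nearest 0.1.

860.0°F

In Fahrenheit: 460.0000 × 1.8 + 32 = 860.0°F.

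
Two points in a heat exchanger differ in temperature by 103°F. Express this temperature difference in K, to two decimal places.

For a temperature interval the offset drops out; only the factor 5/9 applies.
103 × 5/9 = 57.22.

57.22 K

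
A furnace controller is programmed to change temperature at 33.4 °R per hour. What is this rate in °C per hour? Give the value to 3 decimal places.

18.556 °C/hour

Since only a temperature interval is involved, the additive offset between the scales drops out.
A change of 1°R is a change of 5/9°C, so 33.4 × 5/9 = 18.556.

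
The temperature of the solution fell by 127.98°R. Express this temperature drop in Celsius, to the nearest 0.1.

71.1°C

An interval of 1°R corresponds to 5/9°C.
127.98 × 5/9 = 71.1.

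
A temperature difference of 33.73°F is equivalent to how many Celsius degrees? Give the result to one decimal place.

An interval of 1°F corresponds to 5/9°C.
33.73 × 5/9 = 18.7.

18.7°C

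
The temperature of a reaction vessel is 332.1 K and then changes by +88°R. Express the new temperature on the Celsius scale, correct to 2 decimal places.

Initial temperature in Celsius: 332.1 - 273.15 = 58.9500°C.
The 88°R change is an interval, so only the factor 5/9 applies: +88 × 5/9 = +48.8889°C.
Final Celsius temperature: 58.9500 + 48.8889 = 107.8389°C.

107.84°C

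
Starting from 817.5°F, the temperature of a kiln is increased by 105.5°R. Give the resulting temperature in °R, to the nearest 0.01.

1382.67°R

Initial temperature in Celsius: (817.5 - 32) × 5/9 = 436.3889°C.
The 105.5°R change is an interval, so only the factor 5/9 applies: +105.5 × 5/9 = +58.6111°C.
Final Celsius temperature: 436.3889 + 58.6111 = 495.0000°C.
In Rankine: 495.0000 × 1.8 + 491.67 = 1382.67°R.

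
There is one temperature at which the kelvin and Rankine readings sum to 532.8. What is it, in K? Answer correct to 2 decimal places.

Let K be the kelvin reading. The Rankine reading is R = 1.8·K.
Require K + R = 532.8: (2.8)·K = 532.8.
K = (532.8) / (2.8) = 190.29.

190.29 K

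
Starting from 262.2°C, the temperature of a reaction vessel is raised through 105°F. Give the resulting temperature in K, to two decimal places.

593.68 K

The 105°F change is an interval, so only the factor 5/9 applies: +105 × 5/9 = +58.3333°C.
Final Celsius temperature: 262.2000 + 58.3333 = 320.5333°C.
In kelvin: 320.5333 + 273.15 = 593.68 K.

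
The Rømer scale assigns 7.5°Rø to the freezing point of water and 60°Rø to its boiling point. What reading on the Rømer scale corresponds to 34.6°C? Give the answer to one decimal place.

25.7°Rø

Linearly onto the Rømer scale: 7.5 + (34.6000 / 100) × (60 - 7.5) = 25.7°Rø.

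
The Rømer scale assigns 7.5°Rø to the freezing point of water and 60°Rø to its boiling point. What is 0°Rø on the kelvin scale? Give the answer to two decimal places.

258.86 K

Linear interpolation between the fixed points: C = (0 - 7.5) × 100 / (60 - 7.5) = -14.2857°C.
Then -14.2857 + 273.15 = 258.86 K.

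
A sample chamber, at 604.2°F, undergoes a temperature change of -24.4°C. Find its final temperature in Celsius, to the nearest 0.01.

293.49°C

Initial temperature in Celsius: (604.2 - 32) × 5/9 = 317.8889°C.
Final Celsius temperature: 317.8889 - 24.4000 = 293.4889°C.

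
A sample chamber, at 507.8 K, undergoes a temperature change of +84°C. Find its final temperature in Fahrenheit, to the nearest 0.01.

605.57°F

Initial temperature in Celsius: 507.8 - 273.15 = 234.6500°C.
Final Celsius temperature: 234.6500 + 84.0000 = 318.6500°C.
In Fahrenheit: 318.6500 × 1.8 + 32 = 605.57°F.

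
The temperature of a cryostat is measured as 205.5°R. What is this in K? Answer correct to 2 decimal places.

114.17 K

In Celsius: (205.5 - 491.67) × 5/9 = -158.9833°C.
In kelvin: -158.9833 + 273.15 = 114.17 K.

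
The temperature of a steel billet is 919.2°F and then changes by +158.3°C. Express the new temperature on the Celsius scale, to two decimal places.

651.19°C

Initial temperature in Celsius: (919.2 - 32) × 5/9 = 492.8889°C.
Final Celsius temperature: 492.8889 + 158.3000 = 651.1889°C.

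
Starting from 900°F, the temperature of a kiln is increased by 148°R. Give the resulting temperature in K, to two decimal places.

Initial temperature in Celsius: (900 - 32) × 5/9 = 482.2222°C.
The 148°R change is an interval, so only the factor 5/9 applies: +148 × 5/9 = +82.2222°C.
Final Celsius temperature: 482.2222 + 82.2222 = 564.4444°C.
In kelvin: 564.4444 + 273.15 = 837.59 K.

837.59 K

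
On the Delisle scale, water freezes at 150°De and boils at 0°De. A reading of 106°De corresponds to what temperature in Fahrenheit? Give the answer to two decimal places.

84.80°F

Linear interpolation between the fixed points: C = (106 - 150) × 100 / (0 - 150) = 29.3333°C.
Then 29.3333 × 1.8 + 32 = 84.80°F.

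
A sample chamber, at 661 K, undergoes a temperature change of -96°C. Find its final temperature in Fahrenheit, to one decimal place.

Initial temperature in Celsius: 661 - 273.15 = 387.8500°C.
Final Celsius temperature: 387.8500 - 96.0000 = 291.8500°C.
In Fahrenheit: 291.8500 × 1.8 + 32 = 557.3°F.

557.3°F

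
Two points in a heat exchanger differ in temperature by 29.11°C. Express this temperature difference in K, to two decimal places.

29.11 K

Celsius and kelvin degrees are the same size, so the interval is unchanged: 29.11.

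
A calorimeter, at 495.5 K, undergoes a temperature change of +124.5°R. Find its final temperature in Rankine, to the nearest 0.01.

1016.40°R

Initial temperature in Celsius: 495.5 - 273.15 = 222.3500°C.
The 124.5°R change is an interval, so only the factor 5/9 applies: +124.5 × 5/9 = +69.1667°C.
Final Celsius temperature: 222.3500 + 69.1667 = 291.5167°C.
In Rankine: 291.5167 × 1.8 + 491.67 = 1016.40°R.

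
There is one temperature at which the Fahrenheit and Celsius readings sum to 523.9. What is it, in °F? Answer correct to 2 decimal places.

348.22°F

Let F be the Fahrenheit reading. The Celsius reading is C = 5/9·F - 17.7778.
Require F + C = 523.9: (14/9)·F - 17.7778 = 523.9.
F = (523.9 + 17.7778) / (14/9) = 348.22.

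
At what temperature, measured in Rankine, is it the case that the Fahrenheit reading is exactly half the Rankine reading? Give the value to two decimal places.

Let R be the Rankine reading. The Fahrenheit reading is F = 1·R - 459.67.
Require F = 0.5·R: 1·R - 459.67 = 0.5·R.
(0.5)·R = 459.67  ⇒  R = 919.34.

919.34°R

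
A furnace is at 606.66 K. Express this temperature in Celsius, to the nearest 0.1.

In Celsius: 606.66 - 273.15 = 333.5100°C.

333.5°C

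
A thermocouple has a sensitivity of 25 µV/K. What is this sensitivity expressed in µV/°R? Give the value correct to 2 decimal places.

The quantity depends on a temperature interval, so only the ratio of degree sizes applies; the offset between the scales is irrelevant.
A change of 1°R is a change of 5/9 K, so per °R the value is 25 × 5/9 = 13.89.

13.89 µV/°R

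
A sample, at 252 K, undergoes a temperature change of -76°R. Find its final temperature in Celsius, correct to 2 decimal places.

Initial temperature in Celsius: 252 - 273.15 = -21.1500°C.
The 76°R change is an interval, so only the factor 5/9 applies: -76 × 5/9 = -42.2222°C.
Final Celsius temperature: -21.1500 - 42.2222 = -63.3722°C.

-63.37°C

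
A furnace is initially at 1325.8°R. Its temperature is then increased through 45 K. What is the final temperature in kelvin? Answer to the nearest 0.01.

781.56 K

Initial temperature in Celsius: (1325.8 - 491.67) × 5/9 = 463.4056°C.
The 45 K change is an interval; Kelvin and Celsius degrees are the same size, so ΔC = +45°C.
Final Celsius temperature: 463.4056 + 45.0000 = 508.4056°C.
In kelvin: 508.4056 + 273.15 = 781.56 K.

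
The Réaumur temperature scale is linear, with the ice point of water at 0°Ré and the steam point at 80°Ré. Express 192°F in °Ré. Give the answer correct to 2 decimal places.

First in Celsius: (192 - 32) × 5/9 = 88.8889°C.
Linearly onto the Réaumur scale: 0 + (88.8889 / 100) × (80 - 0) = 71.11°Ré.

71.11°Ré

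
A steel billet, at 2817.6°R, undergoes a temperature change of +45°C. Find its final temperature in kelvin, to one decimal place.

Initial temperature in Celsius: (2817.6 - 491.67) × 5/9 = 1292.1833°C.
Final Celsius temperature: 1292.1833 + 45.0000 = 1337.1833°C.
In kelvin: 1337.1833 + 273.15 = 1610.3 K.

1610.3 K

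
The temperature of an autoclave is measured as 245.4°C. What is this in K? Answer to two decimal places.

In kelvin: 245.4000 + 273.15 = 518.55 K.

518.55 K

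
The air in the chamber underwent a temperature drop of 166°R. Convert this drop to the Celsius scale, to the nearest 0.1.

Only the scale ratio 5/9 matters for a change in temperature.
166 × 5/9 = 92.2.

92.2°C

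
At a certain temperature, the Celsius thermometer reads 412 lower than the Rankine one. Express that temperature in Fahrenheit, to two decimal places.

-147.26°F

Let x be the Rankine reading; then the Celsius reading is 5/9·x - 273.15.
(5/9·x - 273.15) - x = -412  ⇒  (-4/9)·x = -138.85  ⇒  x = 312.4125°R.
In Celsius: (312.4125 - 491.67) × 5/9 = -99.5875°C.
In Fahrenheit: -99.5875 × 1.8 + 32 = -147.26°F.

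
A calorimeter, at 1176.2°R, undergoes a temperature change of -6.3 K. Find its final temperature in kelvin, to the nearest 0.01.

Initial temperature in Celsius: (1176.2 - 491.67) × 5/9 = 380.2944°C.
The 6.3 K change is an interval; Kelvin and Celsius degrees are the same size, so ΔC = -6.3°C.
Final Celsius temperature: 380.2944 - 6.3000 = 373.9944°C.
In kelvin: 373.9944 + 273.15 = 647.14 K.

647.14 K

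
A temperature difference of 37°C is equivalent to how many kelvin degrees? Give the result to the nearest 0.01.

37.00 K

Celsius and kelvin degrees are the same size, so the interval is unchanged: 37.00.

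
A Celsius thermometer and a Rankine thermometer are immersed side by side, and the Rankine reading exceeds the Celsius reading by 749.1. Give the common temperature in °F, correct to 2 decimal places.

611.22°F

Let x be the Celsius reading; then the Rankine reading is 1.8·x + 491.67.
(1.8·x + 491.67) - x = 749.1  ⇒  (0.8)·x = 257.43  ⇒  x = 321.7875°C.
In Fahrenheit: 321.7875 × 1.8 + 32 = 611.22°F.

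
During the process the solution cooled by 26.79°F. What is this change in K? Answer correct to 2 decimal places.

Only the scale ratio 5/9 matters for a change in temperature.
26.79 × 5/9 = 14.88.

14.88 K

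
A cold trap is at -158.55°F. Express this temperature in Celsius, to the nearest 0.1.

-105.9°C

In Celsius: (-158.55 - 32) × 5/9 = -105.8611°C.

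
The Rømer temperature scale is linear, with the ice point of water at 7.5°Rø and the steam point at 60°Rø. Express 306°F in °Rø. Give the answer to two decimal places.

First in Celsius: (306 - 32) × 5/9 = 152.2222°C.
Linearly onto the Rømer scale: 7.5 + (152.2222 / 100) × (60 - 7.5) = 87.42°Rø.

87.42°Rø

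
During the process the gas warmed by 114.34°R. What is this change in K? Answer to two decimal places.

An interval of 1°R corresponds to 5/9 K.
114.34 × 5/9 = 63.52.

63.52 K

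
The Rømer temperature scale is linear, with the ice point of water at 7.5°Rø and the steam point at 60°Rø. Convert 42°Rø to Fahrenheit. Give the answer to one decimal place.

150.3°F

Linear interpolation between the fixed points: C = (42 - 7.5) × 100 / (60 - 7.5) = 65.7143°C.
Then 65.7143 × 1.8 + 32 = 150.3°F.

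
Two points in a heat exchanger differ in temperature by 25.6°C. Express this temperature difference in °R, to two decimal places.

For a temperature interval the offset drops out; only the factor 1.8 applies.
25.6 × 1.8 = 46.08.

46.08°R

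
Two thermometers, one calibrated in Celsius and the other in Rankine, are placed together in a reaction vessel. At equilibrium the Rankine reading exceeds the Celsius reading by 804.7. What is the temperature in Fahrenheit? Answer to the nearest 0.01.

Let x be the Celsius reading; then the Rankine reading is 1.8·x + 491.67.
(1.8·x + 491.67) - x = 804.7  ⇒  (0.8)·x = 313.03  ⇒  x = 391.2875°C.
In Fahrenheit: 391.2875 × 1.8 + 32 = 736.32°F.

736.32°F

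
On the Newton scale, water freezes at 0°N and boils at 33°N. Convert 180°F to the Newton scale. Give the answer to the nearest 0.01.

First in Celsius: (180 - 32) × 5/9 = 82.2222°C.
Linearly onto the Newton scale: 0 + (82.2222 / 100) × (33 - 0) = 27.13°N.

27.13°N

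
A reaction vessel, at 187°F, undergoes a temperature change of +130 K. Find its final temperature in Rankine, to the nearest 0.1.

Initial temperature in Celsius: (187 - 32) × 5/9 = 86.1111°C.
The 130 K change is an interval; Kelvin and Celsius degrees are the same size, so ΔC = +130°C.
Final Celsius temperature: 86.1111 + 130.0000 = 216.1111°C.
In Rankine: 216.1111 × 1.8 + 491.67 = 880.7°R.

880.7°R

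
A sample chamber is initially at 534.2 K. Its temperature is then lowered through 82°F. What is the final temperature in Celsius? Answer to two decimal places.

Initial temperature in Celsius: 534.2 - 273.15 = 261.0500°C.
The 82°F change is an interval, so only the factor 5/9 applies: -82 × 5/9 = -45.5556°C.
Final Celsius temperature: 261.0500 - 45.5556 = 215.4944°C.

215.49°C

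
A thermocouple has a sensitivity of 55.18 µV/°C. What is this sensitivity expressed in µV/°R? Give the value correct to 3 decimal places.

30.656 µV/°R

The quantity depends on a temperature interval, so only the ratio of degree sizes applies; the offset between the scales is irrelevant.
A change of 1°R is a change of 5/9°C, so per °R the value is 55.18 × 5/9 = 30.656.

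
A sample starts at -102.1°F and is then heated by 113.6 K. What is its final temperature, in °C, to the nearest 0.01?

Initial temperature in Celsius: (-102.1 - 32) × 5/9 = -74.5000°C.
The 113.6 K change is an interval; Kelvin and Celsius degrees are the same size, so ΔC = +113.6°C.
Final Celsius temperature: -74.5000 + 113.6000 = 39.1000°C.

39.10°C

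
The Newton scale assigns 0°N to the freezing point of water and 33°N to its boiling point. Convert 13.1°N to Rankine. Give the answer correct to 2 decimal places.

563.12°R

Linear interpolation between the fixed points: C = (13.1 - 0) × 100 / (33 - 0) = 39.6970°C.
Then 39.6970 × 1.8 + 491.67 = 563.12°R.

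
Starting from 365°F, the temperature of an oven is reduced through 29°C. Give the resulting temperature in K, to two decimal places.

429.15 K

Initial temperature in Celsius: (365 - 32) × 5/9 = 185.0000°C.
Final Celsius temperature: 185.0000 - 29.0000 = 156.0000°C.
In kelvin: 156.0000 + 273.15 = 429.15 K.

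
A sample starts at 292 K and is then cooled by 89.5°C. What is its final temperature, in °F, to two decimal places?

-95.17°F

Initial temperature in Celsius: 292 - 273.15 = 18.8500°C.
Final Celsius temperature: 18.8500 - 89.5000 = -70.6500°C.
In Fahrenheit: -70.6500 × 1.8 + 32 = -95.17°F.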